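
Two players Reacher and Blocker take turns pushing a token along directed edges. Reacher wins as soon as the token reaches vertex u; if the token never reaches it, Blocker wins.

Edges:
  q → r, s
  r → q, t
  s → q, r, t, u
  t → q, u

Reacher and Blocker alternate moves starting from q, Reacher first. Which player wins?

Blocker

Track states (vertex, player-to-move).
A0 = {(u,Reacher), (u,Blocker)}
A1: add {(s,Reacher), (t,Reacher)}.
A2 = A1; e.g. (q,Reacher) stays out. (q,Reacher) never enters ⇒ Blocker avoids the target.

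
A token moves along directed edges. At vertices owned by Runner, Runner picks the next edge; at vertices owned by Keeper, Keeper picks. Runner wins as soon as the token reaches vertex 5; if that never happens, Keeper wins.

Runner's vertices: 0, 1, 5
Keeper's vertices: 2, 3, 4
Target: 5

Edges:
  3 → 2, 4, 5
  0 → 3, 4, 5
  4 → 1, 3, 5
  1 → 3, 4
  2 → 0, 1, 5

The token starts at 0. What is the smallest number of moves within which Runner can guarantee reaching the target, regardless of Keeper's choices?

1

A0 = {5}
A1: add {0} — 0 (Runner) has 0→5.
A2 = A1; e.g. 1 (Runner) has no edge into A1. Fixed point.
0 enters the attractor at level 1, so Runner can force the target in 1 move from there.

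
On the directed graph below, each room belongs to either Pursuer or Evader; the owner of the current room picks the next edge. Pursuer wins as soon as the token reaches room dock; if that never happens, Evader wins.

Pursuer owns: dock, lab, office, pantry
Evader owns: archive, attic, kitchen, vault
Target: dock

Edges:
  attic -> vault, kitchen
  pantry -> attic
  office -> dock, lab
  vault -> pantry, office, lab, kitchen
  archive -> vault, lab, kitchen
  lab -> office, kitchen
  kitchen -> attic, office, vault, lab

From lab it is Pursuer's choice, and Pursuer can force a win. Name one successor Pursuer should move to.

office

A0 = {dock}
A1: add {office} — office (Pursuer) has office→dock.
A2: add {lab} — lab (Pursuer) has lab→office.
A3 = A2; e.g. attic (Evader) can still go to vault. Fixed point.
From lab, successor office is in the attractor (rank 1); the other successor kitchen is not.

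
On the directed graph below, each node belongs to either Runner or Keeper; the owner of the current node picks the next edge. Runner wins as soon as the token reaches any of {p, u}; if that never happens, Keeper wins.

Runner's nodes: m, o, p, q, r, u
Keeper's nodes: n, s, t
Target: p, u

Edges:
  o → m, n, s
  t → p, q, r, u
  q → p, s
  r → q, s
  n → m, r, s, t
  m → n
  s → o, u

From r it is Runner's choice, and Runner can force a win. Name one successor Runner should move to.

q

A0 = {p, u}
A1: add {q} — q (Runner) has q→p.
A2: add {r} — r (Runner) has r→q.
A3: add {t} — t (Keeper): all of {p, q, r, u} already in.
A4 = A3; e.g. m (Runner) has no edge into A3. Fixed point.
From r, successor q is in the attractor (rank 1); the other successor s is not.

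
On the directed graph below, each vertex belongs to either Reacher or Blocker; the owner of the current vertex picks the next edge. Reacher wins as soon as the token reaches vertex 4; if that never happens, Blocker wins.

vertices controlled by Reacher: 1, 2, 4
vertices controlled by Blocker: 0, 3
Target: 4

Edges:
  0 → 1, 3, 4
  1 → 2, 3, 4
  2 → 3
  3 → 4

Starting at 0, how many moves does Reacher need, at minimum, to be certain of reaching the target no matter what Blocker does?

2

A0 = {4}
A1: add {1, 3} — 1 (Reacher) has 1→4; 3 (Blocker): all of {4} already in.
A2: add {0, 2} — 0 (Blocker): all of {1, 3, 4} already in; 2 (Reacher) has 2→3.
A2 = all vertices. Fixed point.
0 enters the attractor at level 2, so Reacher can force the target in 2 moves from there.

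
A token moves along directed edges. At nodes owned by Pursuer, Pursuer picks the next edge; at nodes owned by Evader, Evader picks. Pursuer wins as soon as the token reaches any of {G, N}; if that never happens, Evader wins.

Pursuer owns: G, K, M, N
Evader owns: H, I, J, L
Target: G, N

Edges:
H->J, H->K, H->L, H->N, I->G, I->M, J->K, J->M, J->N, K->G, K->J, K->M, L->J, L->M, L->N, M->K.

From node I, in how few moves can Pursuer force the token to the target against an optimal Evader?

3

A0 = {G, N}
A1: add {K} — K (Pursuer) has K→G.
A2: add {M} — M (Pursuer) has M→K.
A3: add {I, J} — I (Evader): all of {G, M} already in; J (Evader): all of {K, M, N} already in.
I enters the attractor at level 3, so Pursuer can force the target in 3 moves from there.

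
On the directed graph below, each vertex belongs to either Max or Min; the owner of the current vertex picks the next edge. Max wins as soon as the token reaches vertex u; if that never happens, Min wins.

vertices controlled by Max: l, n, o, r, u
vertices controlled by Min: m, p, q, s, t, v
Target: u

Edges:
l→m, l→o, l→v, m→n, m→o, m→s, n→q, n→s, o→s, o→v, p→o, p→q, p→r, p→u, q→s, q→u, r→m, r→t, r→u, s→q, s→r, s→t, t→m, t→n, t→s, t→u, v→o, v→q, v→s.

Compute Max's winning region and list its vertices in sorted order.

A0 = {u}
A1: add {r} — r (Max) has r→u.
A2 = A1; e.g. l (Max) has no edge into A1. Fixed point.
Max's winning region = {r, u}.

r, u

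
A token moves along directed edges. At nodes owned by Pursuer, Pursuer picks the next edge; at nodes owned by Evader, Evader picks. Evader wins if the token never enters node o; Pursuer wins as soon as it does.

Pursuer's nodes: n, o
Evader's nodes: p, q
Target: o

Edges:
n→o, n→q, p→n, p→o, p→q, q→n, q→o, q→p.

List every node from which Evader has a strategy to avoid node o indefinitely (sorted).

p, q

A0 = {o}
A1: add {n} — n (Pursuer) has n→o.
A2 = A1; e.g. p (Evader) can still go to q. Fixed point.
Pursuer's attractor = {n, o}; Evader avoids the target exactly from the complement.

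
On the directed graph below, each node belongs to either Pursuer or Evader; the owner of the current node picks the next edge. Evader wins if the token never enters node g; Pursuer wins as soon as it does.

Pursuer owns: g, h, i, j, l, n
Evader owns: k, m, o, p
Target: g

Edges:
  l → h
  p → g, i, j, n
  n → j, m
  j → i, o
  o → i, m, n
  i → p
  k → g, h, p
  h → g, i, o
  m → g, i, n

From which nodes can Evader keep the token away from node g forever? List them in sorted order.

A0 = {g}
A1: add {h} — h (Pursuer) has h→g.
A2: add {l} — l (Pursuer) has l→h.
A3 = A2; e.g. i (Pursuer) has no edge into A2. Fixed point.
Pursuer's attractor = {g, h, l}; Evader avoids the target exactly from the complement.

i, j, k, m, n, o, p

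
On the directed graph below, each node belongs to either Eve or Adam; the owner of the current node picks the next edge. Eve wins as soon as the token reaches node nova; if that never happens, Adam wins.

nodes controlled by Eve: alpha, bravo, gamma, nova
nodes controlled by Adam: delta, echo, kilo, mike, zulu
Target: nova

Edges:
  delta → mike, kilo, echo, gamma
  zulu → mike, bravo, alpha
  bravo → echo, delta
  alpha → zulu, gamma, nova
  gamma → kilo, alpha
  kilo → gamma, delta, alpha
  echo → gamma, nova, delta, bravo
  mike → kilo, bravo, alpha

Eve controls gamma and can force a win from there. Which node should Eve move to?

alpha

A0 = {nova}
A1: add {alpha} — alpha (Eve) has alpha→nova.
A2: add {gamma} — gamma (Eve) has gamma→alpha.
A3 = A2; e.g. mike (Adam) can still go to kilo. Fixed point.
From gamma, successor alpha is in the attractor (rank 1); the other successor kilo is not.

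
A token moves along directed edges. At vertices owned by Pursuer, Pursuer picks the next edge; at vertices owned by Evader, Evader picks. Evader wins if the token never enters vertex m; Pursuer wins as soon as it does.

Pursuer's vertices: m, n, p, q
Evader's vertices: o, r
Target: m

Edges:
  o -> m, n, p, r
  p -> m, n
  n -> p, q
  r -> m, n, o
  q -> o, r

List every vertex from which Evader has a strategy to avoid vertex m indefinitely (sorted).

A0 = {m}
A1: add {p} — p (Pursuer) has p→m.
A2: add {n} — n (Pursuer) has n→p.
A3 = A2; e.g. o (Evader) can still go to r. Fixed point.
Pursuer's attractor = {m, n, p}; Evader avoids the target exactly from the complement.

o, q, r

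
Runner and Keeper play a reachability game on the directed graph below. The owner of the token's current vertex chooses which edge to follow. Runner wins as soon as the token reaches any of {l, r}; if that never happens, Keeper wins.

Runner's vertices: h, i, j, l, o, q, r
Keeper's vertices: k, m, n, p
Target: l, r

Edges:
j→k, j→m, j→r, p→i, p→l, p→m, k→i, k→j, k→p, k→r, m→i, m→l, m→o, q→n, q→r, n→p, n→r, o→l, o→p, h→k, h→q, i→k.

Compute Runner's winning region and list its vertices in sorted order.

A0 = {l, r}
A1: add {j, o, q} — j (Runner) has j→r; o (Runner) has o→l; q (Runner) has q→r.
A2: add {h} — h (Runner) has h→q.
A3 = A2; e.g. i (Runner) has no edge into A2. Fixed point.
Runner's winning region = {h, j, l, o, q, r}.

h, j, l, o, q, r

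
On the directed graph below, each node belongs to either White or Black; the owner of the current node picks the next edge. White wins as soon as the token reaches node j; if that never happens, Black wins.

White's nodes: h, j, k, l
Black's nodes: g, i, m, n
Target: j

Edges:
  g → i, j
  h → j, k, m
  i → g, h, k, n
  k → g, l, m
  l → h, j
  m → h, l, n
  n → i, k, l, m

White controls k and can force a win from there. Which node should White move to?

l

A0 = {j}
A1: add {h, l} — h (White) has h→j; l (White) has l→j.
A2: add {k} — k (White) has k→l.
A3 = A2; e.g. g (Black) can still go to i. Fixed point.
From k, successor l is in the attractor (rank 1); the other successors g, m are not.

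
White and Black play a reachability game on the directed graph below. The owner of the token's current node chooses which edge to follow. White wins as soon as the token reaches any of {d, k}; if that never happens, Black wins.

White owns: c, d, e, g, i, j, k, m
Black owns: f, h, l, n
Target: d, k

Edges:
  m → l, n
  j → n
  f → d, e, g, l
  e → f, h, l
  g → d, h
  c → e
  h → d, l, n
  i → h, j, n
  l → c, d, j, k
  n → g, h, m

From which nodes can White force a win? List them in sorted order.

d, g, k

A0 = {d, k}
A1: add {g} — g (White) has g→d.
A2 = A1; e.g. c (White) has no edge into A1. Fixed point.
White's winning region = {d, g, k}.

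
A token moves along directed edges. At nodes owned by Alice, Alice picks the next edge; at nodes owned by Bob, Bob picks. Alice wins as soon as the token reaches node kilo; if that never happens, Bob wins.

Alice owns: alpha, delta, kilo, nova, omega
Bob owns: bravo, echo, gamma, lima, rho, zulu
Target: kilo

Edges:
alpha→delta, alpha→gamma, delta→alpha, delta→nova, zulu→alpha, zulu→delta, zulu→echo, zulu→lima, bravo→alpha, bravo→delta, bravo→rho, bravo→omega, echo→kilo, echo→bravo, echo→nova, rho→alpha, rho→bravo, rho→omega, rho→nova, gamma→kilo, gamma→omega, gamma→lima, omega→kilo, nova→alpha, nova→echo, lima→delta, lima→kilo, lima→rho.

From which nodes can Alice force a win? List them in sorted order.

A0 = {kilo}
A1: add {omega} — omega (Alice) has omega→kilo.
A2 = A1; e.g. alpha (Alice) has no edge into A1. Fixed point.
Alice's winning region = {kilo, omega}.

kilo, omega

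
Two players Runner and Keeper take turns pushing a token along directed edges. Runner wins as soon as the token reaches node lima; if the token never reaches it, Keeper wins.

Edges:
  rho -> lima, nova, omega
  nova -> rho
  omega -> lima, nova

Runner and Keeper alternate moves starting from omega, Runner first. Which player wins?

Runner

Track states (vertex, player-to-move).
A0 = {(lima,Runner), (lima,Keeper)}
A1: add {(rho,Runner), (omega,Runner)}.
(omega,Runner) ∈ A1 ⇒ Runner forces the target.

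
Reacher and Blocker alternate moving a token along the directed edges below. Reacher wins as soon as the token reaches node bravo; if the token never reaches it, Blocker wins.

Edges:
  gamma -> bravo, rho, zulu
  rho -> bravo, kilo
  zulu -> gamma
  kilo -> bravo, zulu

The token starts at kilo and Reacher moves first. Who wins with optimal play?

Track states (vertex, player-to-move).
A0 = {(bravo,Reacher), (bravo,Blocker)}
A1: add {(gamma,Reacher), (rho,Reacher), (kilo,Reacher)}.
(kilo,Reacher) ∈ A1 ⇒ Reacher forces the target.

Reacher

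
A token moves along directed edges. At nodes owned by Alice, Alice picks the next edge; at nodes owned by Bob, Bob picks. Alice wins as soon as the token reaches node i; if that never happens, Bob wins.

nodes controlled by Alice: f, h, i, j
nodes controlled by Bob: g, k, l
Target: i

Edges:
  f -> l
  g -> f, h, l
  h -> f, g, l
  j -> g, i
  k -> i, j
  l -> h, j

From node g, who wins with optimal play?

A0 = {i}
A1: add {j} — j (Alice) has j→i.
A2: add {k} — k (Bob): all of {i, j} already in.
A3 = A2; e.g. f (Alice) has no edge into A2. Fixed point.
g never enters the attractor, so Bob can avoid the target forever.

Bob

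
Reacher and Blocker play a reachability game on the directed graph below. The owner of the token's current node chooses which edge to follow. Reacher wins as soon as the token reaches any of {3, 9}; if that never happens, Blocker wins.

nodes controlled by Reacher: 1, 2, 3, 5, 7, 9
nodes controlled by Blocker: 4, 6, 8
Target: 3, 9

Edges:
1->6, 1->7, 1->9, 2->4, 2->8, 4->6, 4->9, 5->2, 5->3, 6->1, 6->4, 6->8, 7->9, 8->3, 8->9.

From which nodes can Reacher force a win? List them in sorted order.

1, 2, 3, 5, 7, 8, 9

A0 = {3, 9}
A1: add {1, 5, 7, 8} — 1 (Reacher) has 1→9; 5 (Reacher) has 5→3; 7 (Reacher) has 7→9; 8 (Blocker): all of {3, 9} already in.
A2: add {2} — 2 (Reacher) has 2→8.
A3 = A2; e.g. 4 (Blocker) can still go to 6. Fixed point.
Reacher's winning region = {1, 2, 3, 5, 7, 8, 9}.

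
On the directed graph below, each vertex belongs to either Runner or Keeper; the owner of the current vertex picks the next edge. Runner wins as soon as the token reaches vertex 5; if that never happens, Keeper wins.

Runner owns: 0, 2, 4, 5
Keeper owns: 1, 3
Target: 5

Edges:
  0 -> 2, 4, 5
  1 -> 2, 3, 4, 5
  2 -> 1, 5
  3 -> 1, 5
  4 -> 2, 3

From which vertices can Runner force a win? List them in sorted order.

0, 2, 4, 5

A0 = {5}
A1: add {0, 2} — 0 (Runner) has 0→5; 2 (Runner) has 2→5.
A2: add {4} — 4 (Runner) has 4→2.
A3 = A2; e.g. 1 (Keeper) can still go to 3. Fixed point.
Runner's winning region = {0, 2, 4, 5}.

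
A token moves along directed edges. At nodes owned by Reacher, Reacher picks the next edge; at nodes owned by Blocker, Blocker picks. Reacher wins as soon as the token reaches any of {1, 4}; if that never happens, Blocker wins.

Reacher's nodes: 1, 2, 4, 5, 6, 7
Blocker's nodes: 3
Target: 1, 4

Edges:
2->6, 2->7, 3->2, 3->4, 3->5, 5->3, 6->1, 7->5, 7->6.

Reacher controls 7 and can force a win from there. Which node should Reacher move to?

A0 = {1, 4}
A1: add {6} — 6 (Reacher) has 6→1.
A2: add {2, 7} — 2 (Reacher) has 2→6; 7 (Reacher) has 7→6.
A3 = A2; e.g. 3 (Blocker) can still go to 5. Fixed point.
From 7, successor 6 is in the attractor (rank 1); the other successor 5 is not.

6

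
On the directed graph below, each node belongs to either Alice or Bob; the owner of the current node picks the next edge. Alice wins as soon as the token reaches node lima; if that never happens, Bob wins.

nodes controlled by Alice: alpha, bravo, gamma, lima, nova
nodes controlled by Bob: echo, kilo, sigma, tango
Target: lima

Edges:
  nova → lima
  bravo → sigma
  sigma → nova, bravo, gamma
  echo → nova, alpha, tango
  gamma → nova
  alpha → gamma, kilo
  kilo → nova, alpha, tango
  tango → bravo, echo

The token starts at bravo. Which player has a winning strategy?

Bob

A0 = {lima}
A1: add {nova} — nova (Alice) has nova→lima.
A2: add {gamma} — gamma (Alice) has gamma→nova.
A3: add {alpha} — alpha (Alice) has alpha→gamma.
A4 = A3; e.g. bravo (Alice) has no edge into A3. Fixed point.
bravo never enters the attractor, so Bob can avoid the target forever.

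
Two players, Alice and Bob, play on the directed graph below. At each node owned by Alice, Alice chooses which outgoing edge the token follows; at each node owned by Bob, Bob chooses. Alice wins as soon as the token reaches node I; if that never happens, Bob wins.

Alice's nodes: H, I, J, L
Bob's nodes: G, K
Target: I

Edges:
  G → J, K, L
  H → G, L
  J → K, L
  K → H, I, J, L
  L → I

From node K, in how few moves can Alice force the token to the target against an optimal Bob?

3

A0 = {I}
A1: add {L} — L (Alice) has L→I.
A2: add {H, J} — H (Alice) has H→L; J (Alice) has J→L.
A3: add {K} — K (Bob): all of {H, I, J, L} already in.
K enters the attractor at level 3, so Alice can force the target in 3 moves from there.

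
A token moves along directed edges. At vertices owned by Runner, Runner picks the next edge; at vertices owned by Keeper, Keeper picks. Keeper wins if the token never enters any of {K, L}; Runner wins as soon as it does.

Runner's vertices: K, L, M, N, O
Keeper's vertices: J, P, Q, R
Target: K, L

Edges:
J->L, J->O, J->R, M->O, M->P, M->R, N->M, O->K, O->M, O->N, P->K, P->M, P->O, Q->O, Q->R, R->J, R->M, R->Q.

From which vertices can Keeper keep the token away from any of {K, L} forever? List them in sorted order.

J, Q, R

A0 = {K, L}
A1: add {O} — O (Runner) has O→K.
A2: add {M} — M (Runner) has M→O.
A3: add {N, P} — N (Runner) has N→M; P (Keeper): all of {K, M, O} already in.
A4 = A3; e.g. J (Keeper) can still go to R. Fixed point.
Runner's attractor = {K, L, M, N, O, P}; Keeper avoids the target exactly from the complement.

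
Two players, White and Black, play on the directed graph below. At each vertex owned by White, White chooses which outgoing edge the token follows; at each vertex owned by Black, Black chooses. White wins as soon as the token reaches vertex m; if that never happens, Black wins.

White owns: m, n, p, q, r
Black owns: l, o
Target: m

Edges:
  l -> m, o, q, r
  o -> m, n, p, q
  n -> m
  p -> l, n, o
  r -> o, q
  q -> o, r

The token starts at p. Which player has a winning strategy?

White

A0 = {m}
A1: add {n} — n (White) has n→m.
A2: add {p} — p (White) has p→n.
A3 = A2; e.g. l (Black) can still go to o. Fixed point.
p ∈ A2, so White can force the target.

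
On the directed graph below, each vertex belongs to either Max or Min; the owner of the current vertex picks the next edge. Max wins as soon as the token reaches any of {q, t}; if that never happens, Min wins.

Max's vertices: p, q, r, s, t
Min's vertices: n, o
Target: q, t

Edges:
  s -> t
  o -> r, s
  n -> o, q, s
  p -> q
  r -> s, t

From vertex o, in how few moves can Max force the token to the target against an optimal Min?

A0 = {q, t}
A1: add {p, r, s} — p (Max) has p→q; r (Max) has r→t; s (Max) has s→t.
A2: add {o} — o (Min): all of {r, s} already in.
o enters the attractor at level 2, so Max can force the target in 2 moves from there.

2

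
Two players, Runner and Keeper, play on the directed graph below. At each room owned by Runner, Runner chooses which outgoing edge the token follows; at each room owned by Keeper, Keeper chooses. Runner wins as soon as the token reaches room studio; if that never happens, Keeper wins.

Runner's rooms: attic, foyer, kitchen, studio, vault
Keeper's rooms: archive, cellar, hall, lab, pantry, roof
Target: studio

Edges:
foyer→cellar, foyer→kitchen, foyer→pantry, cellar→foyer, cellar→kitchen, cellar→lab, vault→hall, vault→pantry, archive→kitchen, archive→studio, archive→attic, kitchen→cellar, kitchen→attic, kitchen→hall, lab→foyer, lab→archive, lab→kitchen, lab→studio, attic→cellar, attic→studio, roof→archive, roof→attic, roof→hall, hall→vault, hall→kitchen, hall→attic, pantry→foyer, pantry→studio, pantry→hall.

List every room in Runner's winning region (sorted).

archive, attic, cellar, foyer, kitchen, lab, studio

A0 = {studio}
A1: add {attic} — attic (Runner) has attic→studio.
A2: add {kitchen} — kitchen (Runner) has kitchen→attic.
A3: add {archive, foyer} — foyer (Runner) has foyer→kitchen; archive (Keeper): all of {kitchen, studio, attic} already in.
A4: add {lab} — lab (Keeper): all of {foyer, archive, kitchen, studio} already in.
A5: add {cellar} — cellar (Keeper): all of {foyer, kitchen, lab} already in.
A6 = A5; e.g. vault (Runner) has no edge into A5. Fixed point.
Runner's winning region = {archive, attic, cellar, foyer, kitchen, lab, studio}.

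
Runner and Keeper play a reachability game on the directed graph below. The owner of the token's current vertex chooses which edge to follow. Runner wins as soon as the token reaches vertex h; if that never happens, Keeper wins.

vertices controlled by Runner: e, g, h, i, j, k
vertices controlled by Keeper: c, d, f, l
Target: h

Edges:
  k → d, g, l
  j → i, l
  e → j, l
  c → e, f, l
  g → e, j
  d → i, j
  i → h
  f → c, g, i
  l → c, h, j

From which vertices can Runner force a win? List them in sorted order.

d, e, g, h, i, j, k

A0 = {h}
A1: add {i} — i (Runner) has i→h.
A2: add {j} — j (Runner) has j→i.
A3: add {d, e, g} — d (Keeper): all of {i, j} already in; e (Runner) has e→j; g (Runner) has g→j.
A4: add {k} — k (Runner) has k→d.
A5 = A4; e.g. c (Keeper) can still go to f. Fixed point.
Runner's winning region = {d, e, g, h, i, j, k}.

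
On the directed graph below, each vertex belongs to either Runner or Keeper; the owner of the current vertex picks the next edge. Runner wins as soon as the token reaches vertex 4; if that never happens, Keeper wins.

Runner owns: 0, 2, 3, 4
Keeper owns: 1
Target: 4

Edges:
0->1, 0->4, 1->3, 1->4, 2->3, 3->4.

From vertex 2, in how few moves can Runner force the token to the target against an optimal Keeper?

2

A0 = {4}
A1: add {0, 3} — 0 (Runner) has 0→4; 3 (Runner) has 3→4.
A2: add {1, 2} — 1 (Keeper): all of {3, 4} already in; 2 (Runner) has 2→3.
A2 = all vertices. Fixed point.
2 enters the attractor at level 2, so Runner can force the target in 2 moves from there.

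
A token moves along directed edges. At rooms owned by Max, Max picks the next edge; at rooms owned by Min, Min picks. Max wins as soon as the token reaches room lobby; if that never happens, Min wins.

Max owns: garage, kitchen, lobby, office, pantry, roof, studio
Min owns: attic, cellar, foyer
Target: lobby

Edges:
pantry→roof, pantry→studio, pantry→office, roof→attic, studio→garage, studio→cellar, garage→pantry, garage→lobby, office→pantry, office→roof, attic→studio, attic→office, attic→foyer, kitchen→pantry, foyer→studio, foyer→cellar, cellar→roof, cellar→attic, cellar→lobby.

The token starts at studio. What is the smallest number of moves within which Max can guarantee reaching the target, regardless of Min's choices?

A0 = {lobby}
A1: add {garage} — garage (Max) has garage→lobby.
A2: add {studio} — studio (Max) has studio→garage.
studio enters the attractor at level 2, so Max can force the target in 2 moves from there.

2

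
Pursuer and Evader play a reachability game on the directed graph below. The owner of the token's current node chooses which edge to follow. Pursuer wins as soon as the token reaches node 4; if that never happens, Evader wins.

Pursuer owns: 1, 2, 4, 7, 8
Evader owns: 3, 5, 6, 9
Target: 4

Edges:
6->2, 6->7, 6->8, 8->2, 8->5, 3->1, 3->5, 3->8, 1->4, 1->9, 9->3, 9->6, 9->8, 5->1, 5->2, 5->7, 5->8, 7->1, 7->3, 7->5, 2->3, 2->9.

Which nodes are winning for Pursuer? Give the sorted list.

A0 = {4}
A1: add {1} — 1 (Pursuer) has 1→4.
A2: add {7} — 7 (Pursuer) has 7→1.
A3 = A2; e.g. 2 (Pursuer) has no edge into A2. Fixed point.
Pursuer's winning region = {1, 4, 7}.

1, 4, 7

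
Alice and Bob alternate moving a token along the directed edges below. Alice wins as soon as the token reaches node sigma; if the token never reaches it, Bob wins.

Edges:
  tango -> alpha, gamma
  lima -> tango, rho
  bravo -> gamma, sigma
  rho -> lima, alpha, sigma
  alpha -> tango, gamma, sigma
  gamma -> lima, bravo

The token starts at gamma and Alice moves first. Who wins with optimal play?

Bob

Track states (vertex, player-to-move).
A0 = {(sigma,Alice), (sigma,Bob)}
A1: add {(bravo,Alice), (rho,Alice), (alpha,Alice)}.
A2 = A1; e.g. (tango,Alice) stays out. (gamma,Alice) never enters ⇒ Bob avoids the target.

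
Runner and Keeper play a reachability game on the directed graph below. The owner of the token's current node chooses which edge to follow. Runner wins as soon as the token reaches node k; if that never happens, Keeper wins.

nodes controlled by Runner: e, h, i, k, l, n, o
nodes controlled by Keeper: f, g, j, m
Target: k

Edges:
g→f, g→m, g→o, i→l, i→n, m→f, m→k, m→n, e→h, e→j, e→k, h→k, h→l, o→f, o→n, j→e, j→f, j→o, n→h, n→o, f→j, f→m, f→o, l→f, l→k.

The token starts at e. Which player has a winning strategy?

A0 = {k}
A1: add {e, h, l} — e (Runner) has e→k; h (Runner) has h→k; l (Runner) has l→k.
e ∈ A1, so Runner can force the target.

Runner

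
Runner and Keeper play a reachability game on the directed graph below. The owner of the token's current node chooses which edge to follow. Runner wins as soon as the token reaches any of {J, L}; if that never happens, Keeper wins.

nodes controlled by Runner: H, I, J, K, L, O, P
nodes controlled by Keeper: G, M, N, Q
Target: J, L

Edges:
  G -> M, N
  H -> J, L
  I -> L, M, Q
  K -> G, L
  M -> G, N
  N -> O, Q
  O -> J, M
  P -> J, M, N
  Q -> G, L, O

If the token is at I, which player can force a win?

Runner

A0 = {J, L}
A1: add {H, I, K, O, P} — H (Runner) has H→J; I (Runner) has I→L; K (Runner) has K→L; O (Runner) has O→J; P (Runner) has P→J.
A2 = A1; e.g. G (Keeper) can still go to M. Fixed point.
I ∈ A1, so Runner can force the target.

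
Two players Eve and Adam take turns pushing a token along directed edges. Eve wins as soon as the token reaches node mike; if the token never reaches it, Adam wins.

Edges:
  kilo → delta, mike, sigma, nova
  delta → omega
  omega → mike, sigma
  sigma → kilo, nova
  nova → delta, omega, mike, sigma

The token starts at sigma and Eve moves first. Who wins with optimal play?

Adam

Track states (vertex, player-to-move).
A0 = {(mike,Eve), (mike,Adam)}
A1: add {(kilo,Eve), (omega,Eve), (nova,Eve)}.
A2: add {(delta,Adam), (sigma,Adam)}.
A3 = A2; e.g. (kilo,Adam) stays out. (sigma,Eve) never enters ⇒ Adam avoids the target.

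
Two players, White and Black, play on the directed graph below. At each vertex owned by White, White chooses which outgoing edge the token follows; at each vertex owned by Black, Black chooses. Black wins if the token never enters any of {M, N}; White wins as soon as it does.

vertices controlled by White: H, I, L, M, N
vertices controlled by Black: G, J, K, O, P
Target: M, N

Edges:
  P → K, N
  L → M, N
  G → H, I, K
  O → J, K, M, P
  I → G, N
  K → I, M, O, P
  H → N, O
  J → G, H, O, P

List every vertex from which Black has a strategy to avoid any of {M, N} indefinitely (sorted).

G, J, K, O, P

A0 = {M, N}
A1: add {H, I, L} — H (White) has H→N; I (White) has I→N; L (White) has L→M.
A2 = A1; e.g. G (Black) can still go to K. Fixed point.
White's attractor = {H, I, L, M, N}; Black avoids the target exactly from the complement.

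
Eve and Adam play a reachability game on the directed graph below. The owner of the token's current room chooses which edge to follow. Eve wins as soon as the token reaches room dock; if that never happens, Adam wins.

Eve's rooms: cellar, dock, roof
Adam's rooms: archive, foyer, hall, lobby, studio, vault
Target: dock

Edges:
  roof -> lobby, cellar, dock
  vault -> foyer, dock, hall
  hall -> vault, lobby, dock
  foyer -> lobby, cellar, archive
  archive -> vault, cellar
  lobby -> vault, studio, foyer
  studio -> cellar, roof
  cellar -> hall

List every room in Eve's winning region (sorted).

dock, roof

A0 = {dock}
A1: add {roof} — roof (Eve) has roof→dock.
A2 = A1; e.g. vault (Adam) can still go to foyer. Fixed point.
Eve's winning region = {dock, roof}.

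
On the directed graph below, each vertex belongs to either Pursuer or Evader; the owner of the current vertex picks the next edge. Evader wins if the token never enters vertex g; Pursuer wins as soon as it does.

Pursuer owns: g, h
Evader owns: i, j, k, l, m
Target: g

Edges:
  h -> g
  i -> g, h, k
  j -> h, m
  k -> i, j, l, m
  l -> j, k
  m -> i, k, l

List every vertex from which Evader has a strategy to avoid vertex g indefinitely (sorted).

i, j, k, l, m

A0 = {g}
A1: add {h} — h (Pursuer) has h→g.
A2 = A1; e.g. i (Evader) can still go to k. Fixed point.
Pursuer's attractor = {g, h}; Evader avoids the target exactly from the complement.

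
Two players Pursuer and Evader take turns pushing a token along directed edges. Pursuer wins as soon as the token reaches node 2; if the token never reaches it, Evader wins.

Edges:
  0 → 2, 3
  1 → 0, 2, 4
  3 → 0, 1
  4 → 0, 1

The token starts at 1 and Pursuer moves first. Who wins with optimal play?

Track states (vertex, player-to-move).
A0 = {(2,Pursuer), (2,Evader)}
A1: add {(0,Pursuer), (1,Pursuer)}.
(1,Pursuer) ∈ A1 ⇒ Pursuer forces the target.

Pursuer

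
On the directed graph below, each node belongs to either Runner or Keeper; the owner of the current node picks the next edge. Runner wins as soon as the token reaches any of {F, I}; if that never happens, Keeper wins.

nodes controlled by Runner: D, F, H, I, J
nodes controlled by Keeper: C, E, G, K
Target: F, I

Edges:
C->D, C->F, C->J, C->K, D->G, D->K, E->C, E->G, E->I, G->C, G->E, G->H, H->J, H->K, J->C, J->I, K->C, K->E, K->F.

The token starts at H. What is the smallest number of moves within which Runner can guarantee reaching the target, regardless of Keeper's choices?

2

A0 = {F, I}
A1: add {J} — J (Runner) has J→I.
A2: add {H} — H (Runner) has H→J.
A3 = A2; e.g. C (Keeper) can still go to D. Fixed point.
H enters the attractor at level 2, so Runner can force the target in 2 moves from there.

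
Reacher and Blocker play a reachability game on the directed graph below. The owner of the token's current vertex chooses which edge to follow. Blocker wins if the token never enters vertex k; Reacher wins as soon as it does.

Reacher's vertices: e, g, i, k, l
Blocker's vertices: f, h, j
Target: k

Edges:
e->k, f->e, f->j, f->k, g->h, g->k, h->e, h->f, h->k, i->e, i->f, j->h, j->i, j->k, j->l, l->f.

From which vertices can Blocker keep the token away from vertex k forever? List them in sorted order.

A0 = {k}
A1: add {e, g} — e (Reacher) has e→k; g (Reacher) has g→k.
A2: add {i} — i (Reacher) has i→e.
A3 = A2; e.g. f (Blocker) can still go to j. Fixed point.
Reacher's attractor = {e, g, i, k}; Blocker avoids the target exactly from the complement.

f, h, j, l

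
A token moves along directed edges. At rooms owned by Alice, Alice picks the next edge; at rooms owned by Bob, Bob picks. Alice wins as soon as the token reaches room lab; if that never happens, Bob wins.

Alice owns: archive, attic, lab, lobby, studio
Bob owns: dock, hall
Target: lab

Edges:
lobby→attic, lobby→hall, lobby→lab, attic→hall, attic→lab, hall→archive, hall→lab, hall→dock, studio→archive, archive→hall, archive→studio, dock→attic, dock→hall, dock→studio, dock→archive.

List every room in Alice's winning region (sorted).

attic, lab, lobby

A0 = {lab}
A1: add {attic, lobby} — lobby (Alice) has lobby→lab; attic (Alice) has attic→lab.
A2 = A1; e.g. hall (Bob) can still go to archive. Fixed point.
Alice's winning region = {attic, lab, lobby}.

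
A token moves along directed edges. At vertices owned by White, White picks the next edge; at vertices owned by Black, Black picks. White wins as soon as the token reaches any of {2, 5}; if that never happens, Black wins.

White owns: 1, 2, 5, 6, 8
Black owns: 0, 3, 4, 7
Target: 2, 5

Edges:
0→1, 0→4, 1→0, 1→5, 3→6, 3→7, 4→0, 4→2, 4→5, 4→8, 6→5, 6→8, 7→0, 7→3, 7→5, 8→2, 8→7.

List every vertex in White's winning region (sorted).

1, 2, 5, 6, 8

A0 = {2, 5}
A1: add {1, 6, 8} — 1 (White) has 1→5; 6 (White) has 6→5; 8 (White) has 8→2.
A2 = A1; e.g. 0 (Black) can still go to 4. Fixed point.
White's winning region = {1, 2, 5, 6, 8}.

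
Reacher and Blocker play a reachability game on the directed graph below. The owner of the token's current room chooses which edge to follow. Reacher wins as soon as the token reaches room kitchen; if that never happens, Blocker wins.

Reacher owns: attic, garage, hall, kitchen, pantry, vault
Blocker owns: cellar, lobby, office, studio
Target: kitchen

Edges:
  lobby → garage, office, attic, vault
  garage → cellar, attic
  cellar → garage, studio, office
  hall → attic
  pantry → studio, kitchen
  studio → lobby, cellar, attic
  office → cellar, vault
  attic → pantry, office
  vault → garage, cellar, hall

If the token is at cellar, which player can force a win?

Blocker

A0 = {kitchen}
A1: add {pantry} — pantry (Reacher) has pantry→kitchen.
A2: add {attic} — attic (Reacher) has attic→pantry.
A3: add {garage, hall} — garage (Reacher) has garage→attic; hall (Reacher) has hall→attic.
A4: add {vault} — vault (Reacher) has vault→garage.
A5 = A4; e.g. lobby (Blocker) can still go to office. Fixed point.
cellar never enters the attractor, so Blocker can avoid the target forever.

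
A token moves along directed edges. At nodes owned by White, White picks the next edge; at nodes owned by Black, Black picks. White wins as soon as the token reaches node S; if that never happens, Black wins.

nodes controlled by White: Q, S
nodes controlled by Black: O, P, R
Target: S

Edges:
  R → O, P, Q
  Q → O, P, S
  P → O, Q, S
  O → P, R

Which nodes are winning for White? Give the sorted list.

A0 = {S}
A1: add {Q} — Q (White) has Q→S.
A2 = A1; e.g. O (Black) can still go to P. Fixed point.
White's winning region = {Q, S}.

Q, S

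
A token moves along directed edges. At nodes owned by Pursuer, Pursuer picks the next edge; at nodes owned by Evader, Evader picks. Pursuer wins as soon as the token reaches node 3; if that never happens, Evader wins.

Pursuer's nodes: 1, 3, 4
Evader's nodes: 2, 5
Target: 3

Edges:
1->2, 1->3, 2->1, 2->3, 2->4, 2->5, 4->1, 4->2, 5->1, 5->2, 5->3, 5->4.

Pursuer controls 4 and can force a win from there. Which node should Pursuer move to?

1

A0 = {3}
A1: add {1} — 1 (Pursuer) has 1→3.
A2: add {4} — 4 (Pursuer) has 4→1.
A3 = A2; e.g. 2 (Evader) can still go to 5. Fixed point.
From 4, successor 1 is in the attractor (rank 1); the other successor 2 is not.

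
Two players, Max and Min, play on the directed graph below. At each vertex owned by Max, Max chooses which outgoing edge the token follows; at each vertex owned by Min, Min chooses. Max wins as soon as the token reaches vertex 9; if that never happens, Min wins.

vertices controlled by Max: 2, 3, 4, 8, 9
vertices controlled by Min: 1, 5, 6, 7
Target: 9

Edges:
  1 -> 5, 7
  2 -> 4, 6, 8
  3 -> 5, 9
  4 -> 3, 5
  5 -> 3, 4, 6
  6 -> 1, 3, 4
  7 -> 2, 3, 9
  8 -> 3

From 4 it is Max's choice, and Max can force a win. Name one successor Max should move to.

3

A0 = {9}
A1: add {3} — 3 (Max) has 3→9.
A2: add {4, 8} — 4 (Max) has 4→3; 8 (Max) has 8→3.
A3: add {2} — 2 (Max) has 2→4.
A4: add {7} — 7 (Min): all of {2, 3, 9} already in.
A5 = A4; e.g. 1 (Min) can still go to 5. Fixed point.
From 4, successor 3 is in the attractor (rank 1); the other successor 5 is not.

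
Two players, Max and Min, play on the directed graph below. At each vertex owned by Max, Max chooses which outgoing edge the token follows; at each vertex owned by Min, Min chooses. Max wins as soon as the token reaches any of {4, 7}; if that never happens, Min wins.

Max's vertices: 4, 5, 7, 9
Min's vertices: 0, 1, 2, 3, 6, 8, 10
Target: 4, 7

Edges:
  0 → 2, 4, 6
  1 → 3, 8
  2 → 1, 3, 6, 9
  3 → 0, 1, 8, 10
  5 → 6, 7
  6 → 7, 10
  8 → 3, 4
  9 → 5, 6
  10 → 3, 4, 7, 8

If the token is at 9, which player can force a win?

A0 = {4, 7}
A1: add {5} — 5 (Max) has 5→7.
A2: add {9} — 9 (Max) has 9→5.
A3 = A2; e.g. 0 (Min) can still go to 2. Fixed point.
9 ∈ A2, so Max can force the target.

Max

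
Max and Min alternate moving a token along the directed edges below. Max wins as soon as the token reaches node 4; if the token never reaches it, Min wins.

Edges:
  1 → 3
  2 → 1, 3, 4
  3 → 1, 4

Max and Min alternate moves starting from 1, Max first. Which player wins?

Min

Track states (vertex, player-to-move).
A0 = {(4,Max), (4,Min)}
A1: add {(2,Max), (3,Max)}.
A2: add {(1,Min)}.
A3 = A2; e.g. (1,Max) stays out. (1,Max) never enters ⇒ Min avoids the target.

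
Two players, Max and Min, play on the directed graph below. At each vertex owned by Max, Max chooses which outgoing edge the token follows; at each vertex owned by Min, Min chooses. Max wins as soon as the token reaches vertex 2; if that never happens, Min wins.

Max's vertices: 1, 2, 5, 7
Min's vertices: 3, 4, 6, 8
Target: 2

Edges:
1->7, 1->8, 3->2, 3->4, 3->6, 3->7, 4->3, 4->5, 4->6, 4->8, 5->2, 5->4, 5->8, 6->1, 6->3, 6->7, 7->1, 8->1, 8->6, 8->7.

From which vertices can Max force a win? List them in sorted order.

A0 = {2}
A1: add {5} — 5 (Max) has 5→2.
A2 = A1; e.g. 1 (Max) has no edge into A1. Fixed point.
Max's winning region = {2, 5}.

2, 5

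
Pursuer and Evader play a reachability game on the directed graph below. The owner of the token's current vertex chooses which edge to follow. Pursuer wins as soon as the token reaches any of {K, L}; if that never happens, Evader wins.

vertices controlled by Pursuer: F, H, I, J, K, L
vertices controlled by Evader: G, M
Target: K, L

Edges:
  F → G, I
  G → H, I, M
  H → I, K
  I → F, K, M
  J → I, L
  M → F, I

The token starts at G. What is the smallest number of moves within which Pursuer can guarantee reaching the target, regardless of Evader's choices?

4

A0 = {K, L}
A1: add {H, I, J} — H (Pursuer) has H→K; I (Pursuer) has I→K; J (Pursuer) has J→L.
A2: add {F} — F (Pursuer) has F→I.
A3: add {M} — M (Evader): all of {F, I} already in.
A4: add {G} — G (Evader): all of {H, I, M} already in.
A4 = all vertices. Fixed point.
G enters the attractor at level 4, so Pursuer can force the target in 4 moves from there.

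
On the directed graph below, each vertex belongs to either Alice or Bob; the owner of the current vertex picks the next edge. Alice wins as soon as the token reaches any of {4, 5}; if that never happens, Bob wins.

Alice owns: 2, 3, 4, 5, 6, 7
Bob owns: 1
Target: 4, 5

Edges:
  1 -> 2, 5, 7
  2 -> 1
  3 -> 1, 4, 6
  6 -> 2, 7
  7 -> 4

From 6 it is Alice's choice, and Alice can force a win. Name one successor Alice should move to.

A0 = {4, 5}
A1: add {3, 7} — 3 (Alice) has 3→4; 7 (Alice) has 7→4.
A2: add {6} — 6 (Alice) has 6→7.
A3 = A2; e.g. 1 (Bob) can still go to 2. Fixed point.
From 6, successor 7 is in the attractor (rank 1); the other successor 2 is not.

7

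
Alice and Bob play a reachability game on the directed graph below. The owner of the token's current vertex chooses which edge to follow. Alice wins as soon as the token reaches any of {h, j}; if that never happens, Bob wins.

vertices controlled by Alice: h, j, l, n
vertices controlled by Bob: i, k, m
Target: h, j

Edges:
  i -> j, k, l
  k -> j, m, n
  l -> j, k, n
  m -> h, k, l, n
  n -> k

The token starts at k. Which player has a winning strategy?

Bob

A0 = {h, j}
A1: add {l} — l (Alice) has l→j.
A2 = A1; e.g. i (Bob) can still go to k. Fixed point.
k never enters the attractor, so Bob can avoid the target forever.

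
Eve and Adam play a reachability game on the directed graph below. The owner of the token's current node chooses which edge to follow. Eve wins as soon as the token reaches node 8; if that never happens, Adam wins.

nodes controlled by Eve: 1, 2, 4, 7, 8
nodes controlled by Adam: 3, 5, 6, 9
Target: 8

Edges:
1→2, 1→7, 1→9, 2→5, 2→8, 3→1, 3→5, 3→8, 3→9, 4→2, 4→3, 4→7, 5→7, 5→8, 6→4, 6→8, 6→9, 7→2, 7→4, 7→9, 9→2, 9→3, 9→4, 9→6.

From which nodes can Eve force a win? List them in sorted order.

1, 2, 4, 5, 7, 8

A0 = {8}
A1: add {2} — 2 (Eve) has 2→8.
A2: add {1, 4, 7} — 1 (Eve) has 1→2; 4 (Eve) has 4→2; 7 (Eve) has 7→2.
A3: add {5} — 5 (Adam): all of {7, 8} already in.
A4 = A3; e.g. 3 (Adam) can still go to 9. Fixed point.
Eve's winning region = {1, 2, 4, 5, 7, 8}.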